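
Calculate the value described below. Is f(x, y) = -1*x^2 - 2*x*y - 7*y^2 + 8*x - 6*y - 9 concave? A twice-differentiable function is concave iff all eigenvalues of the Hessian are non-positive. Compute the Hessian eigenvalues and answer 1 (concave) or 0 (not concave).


The Hessian of f(x,y) = -1*x^2 - 2*x*y - 7*y^2 + 8*x - 6*y - 9 is:
H = [[-2, -2], [-2, -14]]
Trace = -2 - 14 = -16
Determinant = -2*-14 - (-2)^2 = 24
Discriminant = (-16)^2 - 4*24 = 160.0
Eigenvalues: lambda_1 = -14.3246, lambda_2 = -1.6754
The function is concave.

1


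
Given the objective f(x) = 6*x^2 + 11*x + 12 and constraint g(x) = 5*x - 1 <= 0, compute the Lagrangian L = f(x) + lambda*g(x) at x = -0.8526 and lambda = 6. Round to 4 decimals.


Step 1: Evaluate f(x).
f(-0.8526) = 6*(-0.8526)^2 + 11*(-0.8526) + 12 = 6.983
Step 2: Evaluate g(x).
g(-0.8526) = 5*-0.8526 - 1 = -5.263
Step 3: Compute Lagrangian.
L = 6.983 + 6*-5.263 = -24.595


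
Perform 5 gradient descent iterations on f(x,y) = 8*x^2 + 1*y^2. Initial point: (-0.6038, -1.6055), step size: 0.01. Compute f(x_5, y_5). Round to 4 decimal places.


Gradient descent on f(x,y) = 8*x^2 + 1*y^2.
Starting point: (-0.6038, -1.6055), alpha = 0.01
Step 1: grad_x = 2*8*-0.6038 = -9.6608, grad_y = 2*1*-1.6055 = -3.211
  x_1 = -0.6038 - 0.01*-9.6608 = -0.5072
  y_1 = -1.6055 - 0.01*-3.211 = -1.5734
Step 2: grad_x = 2*8*-0.5072 = -8.1151, grad_y = 2*1*-1.5734 = -3.1468
  x_2 = -0.5072 - 0.01*-8.1151 = -0.426
  y_2 = -1.5734 - 0.01*-3.1468 = -1.5419
Step 3: grad_x = 2*8*-0.426 = -6.8167, grad_y = 2*1*-1.5419 = -3.0838
  x_3 = -0.426 - 0.01*-6.8167 = -0.3579
  y_3 = -1.5419 - 0.01*-3.0838 = -1.5111
Step 4: grad_x = 2*8*-0.3579 = -5.726, grad_y = 2*1*-1.5111 = -3.0222
  x_4 = -0.3579 - 0.01*-5.726 = -0.3006
  y_4 = -1.5111 - 0.01*-3.0222 = -1.4809
Step 5: grad_x = 2*8*-0.3006 = -4.8098, grad_y = 2*1*-1.4809 = -2.9617
  x_5 = -0.3006 - 0.01*-4.8098 = -0.2525
  y_5 = -1.4809 - 0.01*-2.9617 = -1.4512
f(-0.2525, -1.4512) = 8*(-0.2525)^2 + 1*(-1.4512)^2 = 2.6162


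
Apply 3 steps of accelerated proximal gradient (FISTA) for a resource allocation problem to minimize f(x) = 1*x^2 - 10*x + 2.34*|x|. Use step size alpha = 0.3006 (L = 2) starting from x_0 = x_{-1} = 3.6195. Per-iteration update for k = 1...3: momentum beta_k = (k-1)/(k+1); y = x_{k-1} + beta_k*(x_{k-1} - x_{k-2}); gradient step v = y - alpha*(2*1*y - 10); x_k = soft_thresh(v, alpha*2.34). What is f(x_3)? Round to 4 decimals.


FISTA on f(x) = 1*x^2 - 10*x + 2.34*|x|
L = 2, alpha = 0.3006
Iteration 1: beta = 0.0, y = 3.6195 + 0.0*(3.6195 - 3.6195) = 3.6195
  grad(y) = -2.761, v = y - alpha*grad = 4.4495
  prox(v) = soft_thresh(4.4495, 0.7034) = 3.7461
Iteration 2: beta = 0.3333, y = 3.7461 + 0.3333*(3.7461 - 3.6195) = 3.7882
  grad(y) = -2.4235, v = y - alpha*grad = 4.5167
  prox(v) = soft_thresh(4.5167, 0.7034) = 3.8133
Iteration 3: beta = 0.5, y = 3.8133 + 0.5*(3.8133 - 3.7461) = 3.847
  grad(y) = -2.306, v = y - alpha*grad = 4.5402
  prox(v) = soft_thresh(4.5402, 0.7034) = 3.8368
f(x_3) = 1*3.8368^2 - 10*3.8368 + 2.34*|3.8368| = -14.6689


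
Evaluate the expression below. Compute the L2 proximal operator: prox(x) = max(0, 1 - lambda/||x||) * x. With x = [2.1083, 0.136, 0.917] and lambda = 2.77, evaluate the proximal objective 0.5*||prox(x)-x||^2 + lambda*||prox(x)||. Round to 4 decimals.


Step 1: Compute ||x||.
||x|| = 2.3031
Step 2: Compute scaling factor.
scale = max(0, 1 - 2.77/2.3031) = 0.0
Step 3: prox(x) = [0.0, 0.0, 0.0]
||prox(x)|| = 0.0
Step 4: Proximal objective.
0.5*||prox-x||^2 = 2.6522
lambda*||prox|| = 0.0
Total = 2.6522


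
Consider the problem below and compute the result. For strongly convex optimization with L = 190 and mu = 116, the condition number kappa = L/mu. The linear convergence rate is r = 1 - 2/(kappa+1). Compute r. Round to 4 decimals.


Step 1: Compute the condition number.
kappa = L/mu = 190/116 = 1.6379
Step 2: Compute the convergence rate.
r = 1 - 2/(kappa + 1) = 1 - 2*mu/(L + mu) = (L - mu)/(L + mu) = 74/306 = 0.2418


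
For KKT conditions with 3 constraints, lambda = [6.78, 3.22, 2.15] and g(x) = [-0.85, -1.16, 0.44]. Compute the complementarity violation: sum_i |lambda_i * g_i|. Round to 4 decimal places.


KKT complementary slackness check:
lambda_1 * g_1 = 6.78 * -0.85 = -5.763
lambda_2 * g_2 = 3.22 * -1.16 = -3.7352
lambda_3 * g_3 = 2.15 * 0.44 = 0.946
Total violation = 5.763 + 3.7352 + 0.946 = 10.4442


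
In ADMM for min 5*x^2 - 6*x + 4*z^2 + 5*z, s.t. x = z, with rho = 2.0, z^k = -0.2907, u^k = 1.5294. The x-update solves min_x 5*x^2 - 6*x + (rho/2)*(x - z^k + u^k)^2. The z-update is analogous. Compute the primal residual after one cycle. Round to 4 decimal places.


ADMM iteration with rho = 2.0, z^k = -0.2907, u^k = 1.5294
Step 1: x-update.
Minimize 5*x^2 - 6*x + (2.0/2)*(x + 0.2907 + 1.5294)^2
FOC: (2*5 + 2.0)*x = 6 + 2.0*(-0.2907 - 1.5294)
x^{k+1} = 0.1967
Step 2: z-update.
Minimize 4*z^2 + 5*z + (2.0/2)*(0.1967 - z + 1.5294)^2
FOC: (2*4 + 2.0)*z = -5 + 2.0*(0.1967 + 1.5294)
z^{k+1} = -0.1548
Step 3: u-update.
u^{k+1} = 1.5294 + 0.1967 + 0.1548 = 1.8808
Step 4: Primal residual = |0.1967 + 0.1548| = 0.3514


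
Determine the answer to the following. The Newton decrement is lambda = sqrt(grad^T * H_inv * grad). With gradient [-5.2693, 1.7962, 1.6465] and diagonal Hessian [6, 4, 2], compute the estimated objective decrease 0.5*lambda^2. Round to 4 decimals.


Step 1: H is diagonal, so H^(-1) * g = [-0.8782, 0.4491, 0.8233].
Step 2: g^T H^(-1) g = sum_i g_i^2 / H_ii
  = (-5.2693)^2/6 + (1.7962)^2/4 + (1.6465)^2/2
  = 4.6276 + 0.8066 + 1.3555 = 6.7897
Step 3: Objective decrease = 0.5 * g^T H^(-1) g = 3.3948


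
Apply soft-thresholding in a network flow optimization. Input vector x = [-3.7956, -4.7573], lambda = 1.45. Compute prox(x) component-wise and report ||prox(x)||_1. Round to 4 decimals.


Soft-thresholding with lambda = 1.45:
prox(-3.7956) = sign(-3.7956)*max(|-3.7956| - 1.45, 0) = -2.3456
prox(-4.7573) = sign(-4.7573)*max(|-4.7573| - 1.45, 0) = -3.3073
prox(x) = [-2.3456, -3.3073]
||prox(x)||_1 = 2.3456 + 3.3073 = 5.6529


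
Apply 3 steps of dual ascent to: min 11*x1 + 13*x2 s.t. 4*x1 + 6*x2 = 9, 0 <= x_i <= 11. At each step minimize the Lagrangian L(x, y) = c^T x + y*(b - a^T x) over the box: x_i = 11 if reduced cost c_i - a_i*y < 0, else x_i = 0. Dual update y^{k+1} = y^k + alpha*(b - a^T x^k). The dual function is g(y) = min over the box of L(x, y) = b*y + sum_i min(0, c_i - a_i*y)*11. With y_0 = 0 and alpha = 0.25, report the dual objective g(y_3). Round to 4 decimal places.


Dual ascent for LP: min 11*x1 + 13*x2, 4*x1 + 6*x2 = 9, 0 <= x_i <= 11
Step 1: y^k = 0.0, reduced costs: (11.0, 13.0)
  x^k = (0.0, 0.0), subgradient = b - a^T x = 9.0
  y^{k+1} = 0.0 + 0.25*9.0 = 2.25
Step 2: y^k = 2.25, reduced costs: (2.0, -0.5)
  x^k = (0.0, 11.0), subgradient = b - a^T x = -57.0
  y^{k+1} = 2.25 + 0.25*-57.0 = -12.0
Step 3: y^k = -12.0, reduced costs: (59.0, 85.0)
  x^k = (0.0, 0.0), subgradient = b - a^T x = 9.0
  y^{k+1} = -12.0 + 0.25*9.0 = -9.75
Dual objective at y_3 = -9.75: reduced costs (50.0, 71.5), box minimizer x = (0.0, 0.0)
g(y_3) = b*y + (c1 - a1*y)*x1 + (c2 - a2*y)*x2 = 9*(-9.75) + 50.0*0.0 + 71.5*0.0 = -87.75 + 0.0 + 0.0 = -87.75


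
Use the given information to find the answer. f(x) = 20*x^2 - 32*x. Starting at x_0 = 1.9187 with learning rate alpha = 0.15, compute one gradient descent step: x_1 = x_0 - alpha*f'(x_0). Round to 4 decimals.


We compute the gradient at x_0 and apply the update.
f'(x) = 40*x - 32
f'(1.9187) = 40*1.9187 - 32 = 44.748
x_1 = 1.9187 - 0.15*44.748 = -4.7935


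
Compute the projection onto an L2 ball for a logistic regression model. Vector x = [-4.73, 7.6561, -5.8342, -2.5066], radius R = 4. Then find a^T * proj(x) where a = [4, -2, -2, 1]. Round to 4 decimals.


Step 1: Compute ||x|| (intermediates to 6 decimals).
||x|| = sqrt((-4.73)^2 + 7.6561^2 + (-5.8342)^2 + (-2.5066)^2) = 11.014068
Step 2: Project.
Since ||x|| > R, scale = R/||x|| = 4/11.014068 = 0.363172, proj(x) = scale * x
proj(x) = [-1.717804, 2.780481, -2.118818, -0.910327]
Step 3: Dot product.
a^T * proj(x) = 4*(-1.717804) - 2*2.780481 - 2*(-2.118818) + 1*(-0.910327) = -9.1049


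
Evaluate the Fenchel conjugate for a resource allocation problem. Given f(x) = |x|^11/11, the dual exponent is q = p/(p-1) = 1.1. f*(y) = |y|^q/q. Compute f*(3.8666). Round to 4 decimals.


The conjugate exponent q satisfies 1/p + 1/q = 1.
p = 11, so q = 11/(11 - 1) = 1.1
|y|^q = 3.8666^1.1 = 4.4265
f*(3.8666) = 4.4265 / 1.1 = 4.0241


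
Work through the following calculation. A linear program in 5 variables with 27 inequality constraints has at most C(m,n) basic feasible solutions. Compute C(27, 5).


Each vertex corresponds to some choice of n active constraints out of m, so the number of vertices is at most C(m, n) = m! / (n!(m-n)!).
m = 27, n = 5
Numerator: 27 * 26 * 25 * 24 * 23
Denominator: 5! = 120
C(27, 5) = 80730


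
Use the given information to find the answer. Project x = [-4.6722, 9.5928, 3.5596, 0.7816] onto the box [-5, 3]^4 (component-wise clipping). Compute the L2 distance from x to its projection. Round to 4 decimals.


Project each component onto [-5, 3].
clip(-4.6722) = -4.6722, clip(9.5928) = 3.0, clip(3.5596) = 3.0, clip(0.7816) = 0.7816
Projection = [-4.6722, 3.0, 3.0, 0.7816]
Squared diffs: [0.0, 43.465, 0.3132, 0.0]
Distance = sqrt(43.7782) = 6.6165


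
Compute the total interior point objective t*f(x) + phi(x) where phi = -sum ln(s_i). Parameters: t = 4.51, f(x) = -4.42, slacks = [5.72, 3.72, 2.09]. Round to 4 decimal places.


Step 1: Compute log-barrier.
ln values: [1.744, 1.3137, 0.7372]
phi = -(1.744 + 1.3137 + 0.7372) = -3.7949
Step 2: Compute augmented objective.
t*f(x) = 4.51*-4.42 = -19.9342
Total = -19.9342 - 3.7949 = -23.7291


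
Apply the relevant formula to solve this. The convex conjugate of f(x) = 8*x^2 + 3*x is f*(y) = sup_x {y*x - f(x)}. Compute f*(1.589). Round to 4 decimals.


f*(y) = sup_x {y*x - a*x^2 - b*x} = sup_x {(y-b)*x - a*x^2}
FOC: (y - b) - 2a*x = 0 => x* = (y - b)/(2a)
x* = (1.589 - 3)/(2*8) = -0.0882
f*(1.589) = (y-b)^2/(4a) = (1.589 - 3)^2/(4*8)
= 1.9909/32 = 0.0622


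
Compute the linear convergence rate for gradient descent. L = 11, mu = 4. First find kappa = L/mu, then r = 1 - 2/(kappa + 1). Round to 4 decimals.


Step 1: Compute the condition number.
kappa = L/mu = 11/4 = 2.75
Step 2: Compute the convergence rate.
r = 1 - 2/(kappa + 1) = 1 - 2*mu/(L + mu) = (L - mu)/(L + mu) = 7/15 = 0.4667


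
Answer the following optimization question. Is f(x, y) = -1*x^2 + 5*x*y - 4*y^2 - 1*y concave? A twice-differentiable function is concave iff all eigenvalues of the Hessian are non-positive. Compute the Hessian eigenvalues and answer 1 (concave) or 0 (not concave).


The Hessian of f(x,y) = -1*x^2 + 5*x*y - 4*y^2 - 1*y is:
H = [[-2, 5], [5, -8]]
Trace = -2 - 8 = -10
Determinant = -2*-8 - (5)^2 = -9
Discriminant = (-10)^2 - 4*-9 = 136.0
Eigenvalues: lambda_1 = -10.831, lambda_2 = 0.831
The function is not concave.

0


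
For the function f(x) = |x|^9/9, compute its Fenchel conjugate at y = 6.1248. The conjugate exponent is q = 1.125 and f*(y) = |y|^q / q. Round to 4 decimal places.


The conjugate exponent q satisfies 1/p + 1/q = 1.
p = 9, so q = 9/(9 - 1) = 1.125
|y|^q = 6.1248^1.125 = 7.6821
f*(6.1248) = 7.6821 / 1.125 = 6.8285


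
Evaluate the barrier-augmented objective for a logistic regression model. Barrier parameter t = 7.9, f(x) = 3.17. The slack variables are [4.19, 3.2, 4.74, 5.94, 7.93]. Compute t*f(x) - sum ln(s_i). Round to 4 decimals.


Step 1: Compute log-barrier.
ln values: [1.4327, 1.1632, 1.556, 1.7817, 2.0707]
phi = -(1.4327 + 1.1632 + 1.556 + 1.7817 + 2.0707) = -8.0043
Step 2: Compute augmented objective.
t*f(x) = 7.9*3.17 = 25.043
Total = 25.043 - 8.0043 = 17.0387


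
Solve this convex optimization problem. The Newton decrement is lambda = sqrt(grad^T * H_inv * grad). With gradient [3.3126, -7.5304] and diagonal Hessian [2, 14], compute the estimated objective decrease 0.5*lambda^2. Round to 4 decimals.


Step 1: H is diagonal, so H^(-1) * g = [1.6563, -0.5379].
Step 2: g^T H^(-1) g = sum_i g_i^2 / H_ii
  = (3.3126)^2/2 + (-7.5304)^2/14
  = 5.4867 + 4.0505 = 9.5372
Step 3: Objective decrease = 0.5 * g^T H^(-1) g = 4.7686


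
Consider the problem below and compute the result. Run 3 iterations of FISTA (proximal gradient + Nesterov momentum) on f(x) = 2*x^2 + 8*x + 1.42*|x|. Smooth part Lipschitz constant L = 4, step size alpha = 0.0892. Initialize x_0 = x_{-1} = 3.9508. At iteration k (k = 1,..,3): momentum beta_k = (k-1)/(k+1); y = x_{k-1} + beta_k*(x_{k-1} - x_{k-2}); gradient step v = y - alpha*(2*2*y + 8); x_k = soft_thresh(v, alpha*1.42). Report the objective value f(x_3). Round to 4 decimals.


FISTA on f(x) = 2*x^2 + 8*x + 1.42*|x|
L = 4, alpha = 0.0892
Iteration 1: beta = 0.0, y = 3.9508 + 0.0*(3.9508 - 3.9508) = 3.9508
  grad(y) = 23.8032, v = y - alpha*grad = 1.8276
  prox(v) = soft_thresh(1.8276, 0.1267) = 1.7009
Iteration 2: beta = 0.3333, y = 1.7009 + 0.3333*(1.7009 - 3.9508) = 0.9509
  grad(y) = 11.8037, v = y - alpha*grad = -0.102
  prox(v) = soft_thresh(-0.102, 0.1267) = 0.0
Iteration 3: beta = 0.5, y = 0.0 + 0.5*(0.0 - 1.7009) = -0.8504
  grad(y) = 4.5982, v = y - alpha*grad = -1.2606
  prox(v) = soft_thresh(-1.2606, 0.1267) = -1.1339
f(x_3) = 2*(-1.1339)^2 + 8*(-1.1339) + 1.42*|-1.1339| = -4.8897


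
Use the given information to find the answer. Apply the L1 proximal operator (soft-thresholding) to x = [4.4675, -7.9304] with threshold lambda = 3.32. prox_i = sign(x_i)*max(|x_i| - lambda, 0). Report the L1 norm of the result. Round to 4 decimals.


Soft-thresholding with lambda = 3.32:
prox(4.4675) = sign(4.4675)*max(|4.4675| - 3.32, 0) = 1.1475
prox(-7.9304) = sign(-7.9304)*max(|-7.9304| - 3.32, 0) = -4.6104
prox(x) = [1.1475, -4.6104]
||prox(x)||_1 = 1.1475 + 4.6104 = 5.7579


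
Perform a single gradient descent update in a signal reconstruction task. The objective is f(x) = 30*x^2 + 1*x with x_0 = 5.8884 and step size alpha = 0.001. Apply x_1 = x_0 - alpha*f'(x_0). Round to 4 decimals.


We compute the gradient at x_0 and apply the update.
f'(x) = 60*x + 1
f'(5.8884) = 60*5.8884 + 1 = 354.304
x_1 = 5.8884 - 0.001*354.304 = 5.5341


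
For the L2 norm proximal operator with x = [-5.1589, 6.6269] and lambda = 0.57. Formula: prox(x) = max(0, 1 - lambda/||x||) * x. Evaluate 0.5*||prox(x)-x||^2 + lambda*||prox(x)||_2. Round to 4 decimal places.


Step 1: Compute ||x||.
||x|| = 8.3982
Step 2: Compute scaling factor.
scale = max(0, 1 - 0.57/8.3982) = 0.9321
Step 3: prox(x) = [-4.8088, 6.1771]
||prox(x)|| = 7.8282
Step 4: Proximal objective.
0.5*||prox-x||^2 = 0.1625
lambda*||prox|| = 4.4621
Total = 4.6245


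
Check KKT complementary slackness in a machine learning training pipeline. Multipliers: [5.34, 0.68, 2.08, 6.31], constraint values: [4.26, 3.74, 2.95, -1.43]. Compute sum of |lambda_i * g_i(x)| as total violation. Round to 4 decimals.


KKT complementary slackness check:
lambda_1 * g_1 = 5.34 * 4.26 = 22.7484
lambda_2 * g_2 = 0.68 * 3.74 = 2.5432
lambda_3 * g_3 = 2.08 * 2.95 = 6.136
lambda_4 * g_4 = 6.31 * -1.43 = -9.0233
Total violation = 22.7484 + 2.5432 + 6.136 + 9.0233 = 40.4509


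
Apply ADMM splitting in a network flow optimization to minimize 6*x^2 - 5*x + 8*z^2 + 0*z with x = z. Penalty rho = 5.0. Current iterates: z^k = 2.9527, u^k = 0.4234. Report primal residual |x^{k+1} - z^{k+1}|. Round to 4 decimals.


ADMM iteration with rho = 5.0, z^k = 2.9527, u^k = 0.4234
Step 1: x-update.
Minimize 6*x^2 - 5*x + (5.0/2)*(x - 2.9527 + 0.4234)^2
FOC: (2*6 + 5.0)*x = 5 + 5.0*(2.9527 - 0.4234)
x^{k+1} = 1.038
Step 2: z-update.
Minimize 8*z^2 + 0*z + (5.0/2)*(1.038 - z + 0.4234)^2
FOC: (2*8 + 5.0)*z = 0 + 5.0*(1.038 + 0.4234)
z^{k+1} = 0.348
Step 3: u-update.
u^{k+1} = 0.4234 + 1.038 - 0.348 = 1.1135
Step 4: Primal residual = |1.038 - 0.348| = 0.6901


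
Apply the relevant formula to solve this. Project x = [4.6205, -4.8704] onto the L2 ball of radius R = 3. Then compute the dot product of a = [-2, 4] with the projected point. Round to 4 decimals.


Step 1: Compute ||x|| (intermediates to 6 decimals).
||x|| = sqrt(4.6205^2 + (-4.8704)^2) = 6.713406
Step 2: Project.
Since ||x|| > R, scale = R/||x|| = 3/6.713406 = 0.446867, proj(x) = scale * x
proj(x) = [2.064749, -2.176421]
Step 3: Dot product.
a^T * proj(x) = -2*2.064749 + 4*(-2.176421) = -12.8352


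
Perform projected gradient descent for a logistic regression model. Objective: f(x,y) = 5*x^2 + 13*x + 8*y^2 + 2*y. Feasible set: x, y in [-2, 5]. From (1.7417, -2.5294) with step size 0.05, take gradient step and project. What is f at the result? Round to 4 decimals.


Step 1: Compute gradient at (1.7417, -2.5294).
grad_x = 2*5*1.7417 + 13 = 30.417
grad_y = 2*8*-2.5294 + 2 = -38.4704
Step 2: Gradient step.
x_raw = 1.7417 - 0.05*30.417 = 0.2209
y_raw = -2.5294 - 0.05*-38.4704 = -0.6059
Step 3: Project onto [-2, 5].
x_proj = clip(0.2209) = 0.2209
y_proj = clip(-0.6059) = -0.6059
Step 4: Evaluate f.
f(0.2209, -0.6059) = 4.8399


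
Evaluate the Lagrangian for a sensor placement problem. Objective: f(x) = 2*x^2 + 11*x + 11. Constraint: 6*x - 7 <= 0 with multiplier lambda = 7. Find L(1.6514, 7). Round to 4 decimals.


Step 1: Evaluate f(x).
f(1.6514) = 2*1.6514^2 + 11*1.6514 + 11 = 34.6196
Step 2: Evaluate g(x).
g(1.6514) = 6*1.6514 - 7 = 2.9084
Step 3: Compute Lagrangian.
L = 34.6196 + 7*2.9084 = 54.9784


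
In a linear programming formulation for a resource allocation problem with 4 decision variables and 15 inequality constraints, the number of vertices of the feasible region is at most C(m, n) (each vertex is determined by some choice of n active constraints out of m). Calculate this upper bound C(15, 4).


Each vertex corresponds to some choice of n active constraints out of m, so the number of vertices is at most C(m, n) = m! / (n!(m-n)!).
m = 15, n = 4
Numerator: 15 * 14 * 13 * 12
Denominator: 4! = 24
C(15, 4) = 1365


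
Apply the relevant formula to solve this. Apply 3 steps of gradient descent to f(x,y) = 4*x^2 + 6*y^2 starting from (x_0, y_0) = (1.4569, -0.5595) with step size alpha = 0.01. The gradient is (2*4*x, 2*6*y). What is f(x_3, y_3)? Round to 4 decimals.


Gradient descent on f(x,y) = 4*x^2 + 6*y^2.
Starting point: (1.4569, -0.5595), alpha = 0.01
Step 1: grad_x = 2*4*1.4569 = 11.6552, grad_y = 2*6*-0.5595 = -6.714
  x_1 = 1.4569 - 0.01*11.6552 = 1.3403
  y_1 = -0.5595 - 0.01*-6.714 = -0.4924
Step 2: grad_x = 2*4*1.3403 = 10.7228, grad_y = 2*6*-0.4924 = -5.9083
  x_2 = 1.3403 - 0.01*10.7228 = 1.2331
  y_2 = -0.4924 - 0.01*-5.9083 = -0.4333
Step 3: grad_x = 2*4*1.2331 = 9.865, grad_y = 2*6*-0.4333 = -5.1993
  x_3 = 1.2331 - 0.01*9.865 = 1.1345
  y_3 = -0.4333 - 0.01*-5.1993 = -0.3813
f(1.1345, -0.3813) = 4*1.1345^2 + 6*(-0.3813)^2 = 6.0204


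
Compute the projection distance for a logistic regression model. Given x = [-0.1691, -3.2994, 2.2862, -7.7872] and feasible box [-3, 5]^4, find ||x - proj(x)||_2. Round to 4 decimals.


Project each component onto [-3, 5].
clip(-0.1691) = -0.1691, clip(-3.2994) = -3.0, clip(2.2862) = 2.2862, clip(-7.7872) = -3.0
Projection = [-0.1691, -3.0, 2.2862, -3.0]
Squared diffs: [0.0, 0.0896, 0.0, 22.9173]
Distance = sqrt(23.0069) = 4.7966


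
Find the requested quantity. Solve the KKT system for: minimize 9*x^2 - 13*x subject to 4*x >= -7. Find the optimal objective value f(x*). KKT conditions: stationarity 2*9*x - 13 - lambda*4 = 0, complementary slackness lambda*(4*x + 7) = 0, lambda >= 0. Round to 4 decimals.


Step 1: Try lambda = 0 (constraint inactive).
Stationarity: 2*9*x - 13 = 0
x* = 13/(2*9) = 13/18 = 0.7222 (rounded; the exact value 13/18 is used below)
Check constraint: 4*0.7222 = 2.8888 >= -7 -- satisfied.
Step 2: Compute optimal value.
f(x*) = 9*(13/18)^2 - 13*(13/18) = -4.6944


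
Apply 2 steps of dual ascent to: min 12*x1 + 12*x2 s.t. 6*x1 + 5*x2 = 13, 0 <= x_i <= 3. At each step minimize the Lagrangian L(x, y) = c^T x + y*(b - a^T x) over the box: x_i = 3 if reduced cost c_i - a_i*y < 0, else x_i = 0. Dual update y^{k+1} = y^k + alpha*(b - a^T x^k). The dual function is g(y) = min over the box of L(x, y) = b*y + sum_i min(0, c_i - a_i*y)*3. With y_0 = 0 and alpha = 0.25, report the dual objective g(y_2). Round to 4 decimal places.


Dual ascent for LP: min 12*x1 + 12*x2, 6*x1 + 5*x2 = 13, 0 <= x_i <= 3
Step 1: y^k = 0.0, reduced costs: (12.0, 12.0)
  x^k = (0.0, 0.0), subgradient = b - a^T x = 13.0
  y^{k+1} = 0.0 + 0.25*13.0 = 3.25
Step 2: y^k = 3.25, reduced costs: (-7.5, -4.25)
  x^k = (3.0, 3.0), subgradient = b - a^T x = -20.0
  y^{k+1} = 3.25 + 0.25*-20.0 = -1.75
Dual objective at y_2 = -1.75: reduced costs (22.5, 20.75), box minimizer x = (0.0, 0.0)
g(y_2) = b*y + (c1 - a1*y)*x1 + (c2 - a2*y)*x2 = 13*(-1.75) + 22.5*0.0 + 20.75*0.0 = -22.75 + 0.0 + 0.0 = -22.75


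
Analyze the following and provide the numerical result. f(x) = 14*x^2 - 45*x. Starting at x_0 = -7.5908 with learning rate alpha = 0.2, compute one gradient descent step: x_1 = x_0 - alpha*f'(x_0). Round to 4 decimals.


We compute the gradient at x_0 and apply the update.
f'(x) = 28*x - 45
f'(-7.5908) = 28*-7.5908 - 45 = -257.5424
x_1 = -7.5908 - 0.2*-257.5424 = 43.9177


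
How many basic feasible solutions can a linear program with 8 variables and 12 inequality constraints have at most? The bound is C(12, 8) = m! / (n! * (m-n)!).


Each vertex corresponds to some choice of n active constraints out of m, so the number of vertices is at most C(m, n) = m! / (n!(m-n)!).
m = 12, n = 8
Numerator: 12 * 11 * 10 * 9 * 8 * 7 * 6 * 5
Denominator: 8! = 40320
C(12, 8) = 495


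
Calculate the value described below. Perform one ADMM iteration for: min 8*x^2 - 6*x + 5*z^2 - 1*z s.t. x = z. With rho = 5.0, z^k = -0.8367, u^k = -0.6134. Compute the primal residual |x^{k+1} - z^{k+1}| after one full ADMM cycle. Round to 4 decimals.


ADMM iteration with rho = 5.0, z^k = -0.8367, u^k = -0.6134
Step 1: x-update.
Minimize 8*x^2 - 6*x + (5.0/2)*(x + 0.8367 - 0.6134)^2
FOC: (2*8 + 5.0)*x = 6 + 5.0*(-0.8367 + 0.6134)
x^{k+1} = 0.2325
Step 2: z-update.
Minimize 5*z^2 - 1*z + (5.0/2)*(0.2325 - z - 0.6134)^2
FOC: (2*5 + 5.0)*z = 1 + 5.0*(0.2325 - 0.6134)
z^{k+1} = -0.0603
Step 3: u-update.
u^{k+1} = -0.6134 + 0.2325 + 0.0603 = -0.3206
Step 4: Primal residual = |0.2325 + 0.0603| = 0.2928


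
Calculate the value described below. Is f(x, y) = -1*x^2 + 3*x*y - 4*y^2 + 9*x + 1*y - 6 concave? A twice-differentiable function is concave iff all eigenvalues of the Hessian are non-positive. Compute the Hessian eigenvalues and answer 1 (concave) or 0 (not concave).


The Hessian of f(x,y) = -1*x^2 + 3*x*y - 4*y^2 + 9*x + 1*y - 6 is:
H = [[-2, 3], [3, -8]]
Trace = -2 - 8 = -10
Determinant = -2*-8 - (3)^2 = 7
Discriminant = (-10)^2 - 4*7 = 72.0
Eigenvalues: lambda_1 = -9.2426, lambda_2 = -0.7574
The function is concave.

1


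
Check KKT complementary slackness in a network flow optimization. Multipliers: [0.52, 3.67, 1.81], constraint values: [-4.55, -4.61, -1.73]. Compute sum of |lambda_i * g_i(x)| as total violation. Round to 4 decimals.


KKT complementary slackness check:
lambda_1 * g_1 = 0.52 * -4.55 = -2.366
lambda_2 * g_2 = 3.67 * -4.61 = -16.9187
lambda_3 * g_3 = 1.81 * -1.73 = -3.1313
Total violation = 2.366 + 16.9187 + 3.1313 = 22.416


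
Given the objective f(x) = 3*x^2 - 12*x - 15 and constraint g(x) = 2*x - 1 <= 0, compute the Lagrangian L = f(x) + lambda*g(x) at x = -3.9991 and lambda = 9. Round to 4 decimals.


Step 1: Evaluate f(x).
f(-3.9991) = 3*(-3.9991)^2 - 12*(-3.9991) - 15 = 80.9676
Step 2: Evaluate g(x).
g(-3.9991) = 2*-3.9991 - 1 = -8.9982
Step 3: Compute Lagrangian.
L = 80.9676 + 9*-8.9982 = -0.0162


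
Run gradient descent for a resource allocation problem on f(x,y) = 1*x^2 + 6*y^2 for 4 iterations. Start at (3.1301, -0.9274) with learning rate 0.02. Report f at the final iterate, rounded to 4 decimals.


Gradient descent on f(x,y) = 1*x^2 + 6*y^2.
Starting point: (3.1301, -0.9274), alpha = 0.02
Step 1: grad_x = 2*1*3.1301 = 6.2602, grad_y = 2*6*-0.9274 = -11.1288
  x_1 = 3.1301 - 0.02*6.2602 = 3.0049
  y_1 = -0.9274 - 0.02*-11.1288 = -0.7048
Step 2: grad_x = 2*1*3.0049 = 6.0098, grad_y = 2*6*-0.7048 = -8.4579
  x_2 = 3.0049 - 0.02*6.0098 = 2.8847
  y_2 = -0.7048 - 0.02*-8.4579 = -0.5357
Step 3: grad_x = 2*1*2.8847 = 5.7694, grad_y = 2*6*-0.5357 = -6.428
  x_3 = 2.8847 - 0.02*5.7694 = 2.7693
  y_3 = -0.5357 - 0.02*-6.428 = -0.4071
Step 4: grad_x = 2*1*2.7693 = 5.5386, grad_y = 2*6*-0.4071 = -4.8853
  x_4 = 2.7693 - 0.02*5.5386 = 2.6585
  y_4 = -0.4071 - 0.02*-4.8853 = -0.3094
f(2.6585, -0.3094) = 1*2.6585^2 + 6*(-0.3094)^2 = 7.6422


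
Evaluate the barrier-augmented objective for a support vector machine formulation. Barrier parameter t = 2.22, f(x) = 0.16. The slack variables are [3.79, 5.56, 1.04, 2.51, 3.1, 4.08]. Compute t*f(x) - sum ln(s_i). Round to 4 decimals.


Step 1: Compute log-barrier.
ln values: [1.3324, 1.7156, 0.0392, 0.9203, 1.1314, 1.4061]
phi = -(1.3324 + 1.7156 + 0.0392 + 0.9203 + 1.1314 + 1.4061) = -6.545
Step 2: Compute augmented objective.
t*f(x) = 2.22*0.16 = 0.3552
Total = 0.3552 - 6.545 = -6.1898


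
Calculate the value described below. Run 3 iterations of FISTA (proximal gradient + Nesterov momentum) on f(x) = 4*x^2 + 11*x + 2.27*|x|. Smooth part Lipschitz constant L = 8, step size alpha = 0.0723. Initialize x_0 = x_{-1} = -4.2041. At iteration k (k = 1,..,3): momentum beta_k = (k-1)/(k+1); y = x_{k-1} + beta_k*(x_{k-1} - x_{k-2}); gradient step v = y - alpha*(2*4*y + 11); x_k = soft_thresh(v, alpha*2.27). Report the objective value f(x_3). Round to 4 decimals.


FISTA on f(x) = 4*x^2 + 11*x + 2.27*|x|
L = 8, alpha = 0.0723
Iteration 1: beta = 0.0, y = -4.2041 + 0.0*(-4.2041 + 4.2041) = -4.2041
  grad(y) = -22.6328, v = y - alpha*grad = -2.5677
  prox(v) = soft_thresh(-2.5677, 0.1641) = -2.4036
Iteration 2: beta = 0.3333, y = -2.4036 + 0.3333*(-2.4036 + 4.2041) = -1.8035
  grad(y) = -3.4278, v = y - alpha*grad = -1.5556
  prox(v) = soft_thresh(-1.5556, 0.1641) = -1.3915
Iteration 3: beta = 0.5, y = -1.3915 + 0.5*(-1.3915 + 2.4036) = -0.8855
  grad(y) = 3.9162, v = y - alpha*grad = -1.1686
  prox(v) = soft_thresh(-1.1686, 0.1641) = -1.0045
f(x_3) = 4*(-1.0045)^2 + 11*(-1.0045) + 2.27*|-1.0045| = -4.7332


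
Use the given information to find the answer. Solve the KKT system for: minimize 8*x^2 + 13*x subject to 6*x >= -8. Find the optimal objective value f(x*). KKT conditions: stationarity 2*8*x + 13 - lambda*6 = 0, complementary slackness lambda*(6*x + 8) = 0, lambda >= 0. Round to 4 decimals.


Step 1: Try lambda = 0 (constraint inactive).
Stationarity: 2*8*x + 13 = 0
x* = -13/(2*8) = -0.8125
Check constraint: 6*-0.8125 = -4.875 >= -8 -- satisfied.
Step 2: Compute optimal value.
f(x*) = 8*(-0.8125)^2 + 13*(-0.8125) = -5.2813


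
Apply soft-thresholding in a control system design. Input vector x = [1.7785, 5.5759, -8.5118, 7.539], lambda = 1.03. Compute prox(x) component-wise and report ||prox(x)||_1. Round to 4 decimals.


Soft-thresholding with lambda = 1.03:
prox(1.7785) = sign(1.7785)*max(|1.7785| - 1.03, 0) = 0.7485
prox(5.5759) = sign(5.5759)*max(|5.5759| - 1.03, 0) = 4.5459
prox(-8.5118) = sign(-8.5118)*max(|-8.5118| - 1.03, 0) = -7.4818
prox(7.539) = sign(7.539)*max(|7.539| - 1.03, 0) = 6.509
prox(x) = [0.7485, 4.5459, -7.4818, 6.509]
||prox(x)||_1 = 0.7485 + 4.5459 + 7.4818 + 6.509 = 19.2852


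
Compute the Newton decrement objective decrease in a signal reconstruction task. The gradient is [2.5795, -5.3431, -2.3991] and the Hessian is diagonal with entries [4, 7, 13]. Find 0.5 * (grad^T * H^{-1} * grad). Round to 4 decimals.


Step 1: H is diagonal, so H^(-1) * g = [0.6449, -0.7633, -0.1845].
Step 2: g^T H^(-1) g = sum_i g_i^2 / H_ii
  = (2.5795)^2/4 + (-5.3431)^2/7 + (-2.3991)^2/13
  = 1.6635 + 4.0784 + 0.4427 = 6.1846
Step 3: Objective decrease = 0.5 * g^T H^(-1) g = 3.0923


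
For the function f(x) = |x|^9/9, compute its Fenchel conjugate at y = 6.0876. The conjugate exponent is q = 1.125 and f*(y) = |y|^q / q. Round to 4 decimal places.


The conjugate exponent q satisfies 1/p + 1/q = 1.
p = 9, so q = 9/(9 - 1) = 1.125
|y|^q = 6.0876^1.125 = 7.6296
f*(6.0876) = 7.6296 / 1.125 = 6.7819


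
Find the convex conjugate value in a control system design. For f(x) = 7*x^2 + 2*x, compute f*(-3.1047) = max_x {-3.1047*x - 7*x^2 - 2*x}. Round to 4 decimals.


f*(y) = sup_x {y*x - a*x^2 - b*x} = sup_x {(y-b)*x - a*x^2}
FOC: (y - b) - 2a*x = 0 => x* = (y - b)/(2a)
x* = (-3.1047 - 2)/(2*7) = -0.3646
f*(-3.1047) = (y-b)^2/(4a) = (-3.1047 - 2)^2/(4*7)
= 26.058/28 = 0.9306


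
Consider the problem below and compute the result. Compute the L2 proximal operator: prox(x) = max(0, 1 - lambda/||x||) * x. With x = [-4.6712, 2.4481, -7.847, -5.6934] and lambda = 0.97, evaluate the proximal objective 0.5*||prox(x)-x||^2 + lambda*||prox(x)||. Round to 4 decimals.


Step 1: Compute ||x||.
||x|| = 11.0365
Step 2: Compute scaling factor.
scale = max(0, 1 - 0.97/11.0365) = 0.9121
Step 3: prox(x) = [-4.2606, 2.2329, -7.1573, -5.193]
||prox(x)|| = 10.0665
Step 4: Proximal objective.
0.5*||prox-x||^2 = 0.4705
lambda*||prox|| = 9.7645
Total = 10.2349


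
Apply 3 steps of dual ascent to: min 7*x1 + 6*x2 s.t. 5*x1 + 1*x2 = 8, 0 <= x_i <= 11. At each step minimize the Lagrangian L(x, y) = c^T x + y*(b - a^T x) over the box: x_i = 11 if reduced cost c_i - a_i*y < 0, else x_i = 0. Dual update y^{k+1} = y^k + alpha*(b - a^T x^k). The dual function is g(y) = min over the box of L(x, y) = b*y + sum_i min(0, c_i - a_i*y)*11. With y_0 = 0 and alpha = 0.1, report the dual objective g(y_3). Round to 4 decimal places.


Dual ascent for LP: min 7*x1 + 6*x2, 5*x1 + 1*x2 = 8, 0 <= x_i <= 11
Step 1: y^k = 0.0, reduced costs: (7.0, 6.0)
  x^k = (0.0, 0.0), subgradient = b - a^T x = 8.0
  y^{k+1} = 0.0 + 0.1*8.0 = 0.8
Step 2: y^k = 0.8, reduced costs: (3.0, 5.2)
  x^k = (0.0, 0.0), subgradient = b - a^T x = 8.0
  y^{k+1} = 0.8 + 0.1*8.0 = 1.6
Step 3: y^k = 1.6, reduced costs: (-1.0, 4.4)
  x^k = (11.0, 0.0), subgradient = b - a^T x = -47.0
  y^{k+1} = 1.6 + 0.1*-47.0 = -3.1
Dual objective at y_3 = -3.1: reduced costs (22.5, 9.1), box minimizer x = (0.0, 0.0)
g(y_3) = b*y + (c1 - a1*y)*x1 + (c2 - a2*y)*x2 = 8*(-3.1) + 22.5*0.0 + 9.1*0.0 = -24.8 + 0.0 + 0.0 = -24.8


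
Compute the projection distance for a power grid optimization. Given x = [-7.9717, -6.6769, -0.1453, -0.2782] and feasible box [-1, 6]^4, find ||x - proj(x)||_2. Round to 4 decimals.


Project each component onto [-1, 6].
clip(-7.9717) = -1.0, clip(-6.6769) = -1.0, clip(-0.1453) = -0.1453, clip(-0.2782) = -0.2782
Projection = [-1.0, -1.0, -0.1453, -0.2782]
Squared diffs: [48.6046, 32.2272, 0.0, 0.0]
Distance = sqrt(80.8318) = 8.9907


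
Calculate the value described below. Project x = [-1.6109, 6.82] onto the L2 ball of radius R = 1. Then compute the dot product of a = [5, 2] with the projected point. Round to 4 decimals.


Step 1: Compute ||x|| (intermediates to 6 decimals).
||x|| = sqrt((-1.6109)^2 + 6.82^2) = 7.007667
Step 2: Project.
Since ||x|| > R, scale = R/||x|| = 1/7.007667 = 0.142701, proj(x) = scale * x
proj(x) = [-0.229877, 0.973221]
Step 3: Dot product.
a^T * proj(x) = 5*(-0.229877) + 2*0.973221 = 0.7971


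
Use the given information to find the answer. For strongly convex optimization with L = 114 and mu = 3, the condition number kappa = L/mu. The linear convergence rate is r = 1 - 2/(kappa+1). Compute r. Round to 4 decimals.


Step 1: Compute the condition number.
kappa = L/mu = 114/3 = 38.0
Step 2: Compute the convergence rate.
r = 1 - 2/(kappa + 1) = 1 - 2*mu/(L + mu) = (L - mu)/(L + mu) = 111/117 = 0.9487


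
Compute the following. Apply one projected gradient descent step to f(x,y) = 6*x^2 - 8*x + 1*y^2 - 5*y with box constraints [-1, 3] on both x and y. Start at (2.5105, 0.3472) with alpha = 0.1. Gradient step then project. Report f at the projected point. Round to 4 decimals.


Step 1: Compute gradient at (2.5105, 0.3472).
grad_x = 2*6*2.5105 - 8 = 22.126
grad_y = 2*1*0.3472 - 5 = -4.3056
Step 2: Gradient step.
x_raw = 2.5105 - 0.1*22.126 = 0.2979
y_raw = 0.3472 - 0.1*-4.3056 = 0.7778
Step 3: Project onto [-1, 3].
x_proj = clip(0.2979) = 0.2979
y_proj = clip(0.7778) = 0.7778
Step 4: Evaluate f.
f(0.2979, 0.7778) = -5.1346


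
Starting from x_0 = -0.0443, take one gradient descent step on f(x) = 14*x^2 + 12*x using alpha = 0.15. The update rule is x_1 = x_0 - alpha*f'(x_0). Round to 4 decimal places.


We compute the gradient at x_0 and apply the update.
f'(x) = 28*x + 12
f'(-0.0443) = 28*-0.0443 + 12 = 10.7596
x_1 = -0.0443 - 0.15*10.7596 = -1.6582


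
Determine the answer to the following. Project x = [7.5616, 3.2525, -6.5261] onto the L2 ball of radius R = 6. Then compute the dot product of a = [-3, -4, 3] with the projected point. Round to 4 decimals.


Step 1: Compute ||x|| (intermediates to 6 decimals).
||x|| = sqrt(7.5616^2 + 3.2525^2 + (-6.5261)^2) = 10.504596
Step 2: Project.
Since ||x|| > R, scale = R/||x|| = 6/10.504596 = 0.571179, proj(x) = scale * x
proj(x) = [4.319027, 1.85776, -3.727571]
Step 3: Dot product.
a^T * proj(x) = -3*4.319027 - 4*1.85776 + 3*(-3.727571) = -31.5708


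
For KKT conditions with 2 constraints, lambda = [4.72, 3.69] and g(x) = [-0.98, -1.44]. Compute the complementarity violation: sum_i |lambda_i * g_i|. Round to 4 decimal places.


KKT complementary slackness check:
lambda_1 * g_1 = 4.72 * -0.98 = -4.6256
lambda_2 * g_2 = 3.69 * -1.44 = -5.3136
Total violation = 4.6256 + 5.3136 = 9.9392


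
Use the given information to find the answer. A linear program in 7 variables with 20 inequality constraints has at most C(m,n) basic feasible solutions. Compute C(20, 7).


Each vertex corresponds to some choice of n active constraints out of m, so the number of vertices is at most C(m, n) = m! / (n!(m-n)!).
m = 20, n = 7
Numerator: 20 * 19 * 18 * 17 * 16 * 15 * 14
Denominator: 7! = 5040
C(20, 7) = 77520


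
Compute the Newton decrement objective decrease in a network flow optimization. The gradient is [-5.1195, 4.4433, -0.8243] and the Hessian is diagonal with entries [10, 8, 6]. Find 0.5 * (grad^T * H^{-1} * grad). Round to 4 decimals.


Step 1: H is diagonal, so H^(-1) * g = [-0.512, 0.5554, -0.1374].
Step 2: g^T H^(-1) g = sum_i g_i^2 / H_ii
  = (-5.1195)^2/10 + (4.4433)^2/8 + (-0.8243)^2/6
  = 2.6209 + 2.4679 + 0.1132 = 5.202
Step 3: Objective decrease = 0.5 * g^T H^(-1) g = 2.601


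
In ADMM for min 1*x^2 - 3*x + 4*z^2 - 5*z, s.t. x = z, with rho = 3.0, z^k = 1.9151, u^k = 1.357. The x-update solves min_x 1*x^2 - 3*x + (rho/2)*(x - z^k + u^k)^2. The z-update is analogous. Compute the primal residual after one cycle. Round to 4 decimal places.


ADMM iteration with rho = 3.0, z^k = 1.9151, u^k = 1.357
Step 1: x-update.
Minimize 1*x^2 - 3*x + (3.0/2)*(x - 1.9151 + 1.357)^2
FOC: (2*1 + 3.0)*x = 3 + 3.0*(1.9151 - 1.357)
x^{k+1} = 0.9349
Step 2: z-update.
Minimize 4*z^2 - 5*z + (3.0/2)*(0.9349 - z + 1.357)^2
FOC: (2*4 + 3.0)*z = 5 + 3.0*(0.9349 + 1.357)
z^{k+1} = 1.0796
Step 3: u-update.
u^{k+1} = 1.357 + 0.9349 - 1.0796 = 1.2123
Step 4: Primal residual = |0.9349 - 1.0796| = 0.1447


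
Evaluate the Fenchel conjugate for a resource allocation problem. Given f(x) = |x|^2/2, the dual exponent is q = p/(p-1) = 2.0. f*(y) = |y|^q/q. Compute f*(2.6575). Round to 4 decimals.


The conjugate exponent q satisfies 1/p + 1/q = 1.
p = 2, so q = 2/(2 - 1) = 2.0
|y|^q = 2.6575^2.0 = 7.0623
f*(2.6575) = 7.0623 / 2.0 = 3.5312


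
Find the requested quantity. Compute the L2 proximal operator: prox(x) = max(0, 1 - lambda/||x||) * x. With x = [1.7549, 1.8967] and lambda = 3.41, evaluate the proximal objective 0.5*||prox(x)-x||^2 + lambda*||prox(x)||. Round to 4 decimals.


Step 1: Compute ||x||.
||x|| = 2.584
Step 2: Compute scaling factor.
scale = max(0, 1 - 3.41/2.584) = 0.0
Step 3: prox(x) = [0.0, 0.0]
||prox(x)|| = 0.0
Step 4: Proximal objective.
0.5*||prox-x||^2 = 3.3386
lambda*||prox|| = 0.0
Total = 3.3386


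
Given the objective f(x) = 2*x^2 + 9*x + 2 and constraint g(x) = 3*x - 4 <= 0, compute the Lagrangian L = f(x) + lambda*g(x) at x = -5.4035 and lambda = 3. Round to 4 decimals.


Step 1: Evaluate f(x).
f(-5.4035) = 2*(-5.4035)^2 + 9*(-5.4035) + 2 = 11.7641
Step 2: Evaluate g(x).
g(-5.4035) = 3*-5.4035 - 4 = -20.2105
Step 3: Compute Lagrangian.
L = 11.7641 + 3*-20.2105 = -48.8674


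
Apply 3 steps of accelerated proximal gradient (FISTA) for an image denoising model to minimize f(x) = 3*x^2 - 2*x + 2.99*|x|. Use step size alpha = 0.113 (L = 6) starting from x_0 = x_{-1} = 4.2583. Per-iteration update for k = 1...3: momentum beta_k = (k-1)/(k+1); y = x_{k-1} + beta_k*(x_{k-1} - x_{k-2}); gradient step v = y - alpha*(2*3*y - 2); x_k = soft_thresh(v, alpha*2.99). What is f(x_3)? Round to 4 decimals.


FISTA on f(x) = 3*x^2 - 2*x + 2.99*|x|
L = 6, alpha = 0.113
Iteration 1: beta = 0.0, y = 4.2583 + 0.0*(4.2583 - 4.2583) = 4.2583
  grad(y) = 23.5498, v = y - alpha*grad = 1.5972
  prox(v) = soft_thresh(1.5972, 0.3379) = 1.2593
Iteration 2: beta = 0.3333, y = 1.2593 + 0.3333*(1.2593 - 4.2583) = 0.2596
  grad(y) = -0.4422, v = y - alpha*grad = 0.3096
  prox(v) = soft_thresh(0.3096, 0.3379) = 0.0
Iteration 3: beta = 0.5, y = 0.0 + 0.5*(0.0 - 1.2593) = -0.6297
  grad(y) = -5.7779, v = y - alpha*grad = 0.0233
  prox(v) = soft_thresh(0.0233, 0.3379) = 0.0
f(x_3) = 3*0.0^2 - 2*0.0 + 2.99*|0.0| = 0.0


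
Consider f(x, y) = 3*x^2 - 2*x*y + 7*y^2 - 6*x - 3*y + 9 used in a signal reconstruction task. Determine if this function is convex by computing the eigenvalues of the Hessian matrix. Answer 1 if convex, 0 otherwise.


The Hessian of f(x,y) = 3*x^2 - 2*x*y + 7*y^2 - 6*x - 3*y + 9 is:
H = [[6, -2], [-2, 14]]
Trace = 6 + 14 = 20
Determinant = 6*14 - (-2)^2 = 80
Discriminant = (20)^2 - 4*80 = 80.0
Eigenvalues: lambda_1 = 5.5279, lambda_2 = 14.4721
The function is convex.

1


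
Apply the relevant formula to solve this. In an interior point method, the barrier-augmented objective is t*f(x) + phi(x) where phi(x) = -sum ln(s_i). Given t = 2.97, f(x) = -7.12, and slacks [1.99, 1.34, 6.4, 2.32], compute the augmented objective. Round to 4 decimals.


Step 1: Compute log-barrier.
ln values: [0.6881, 0.2927, 1.8563, 0.8416]
phi = -(0.6881 + 0.2927 + 1.8563 + 0.8416) = -3.6787
Step 2: Compute augmented objective.
t*f(x) = 2.97*-7.12 = -21.1464
Total = -21.1464 - 3.6787 = -24.8251


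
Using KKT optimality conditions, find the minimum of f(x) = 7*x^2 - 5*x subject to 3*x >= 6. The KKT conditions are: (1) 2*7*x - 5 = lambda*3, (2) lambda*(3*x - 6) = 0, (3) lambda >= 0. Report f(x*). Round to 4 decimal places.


Step 1: Try lambda = 0 (constraint inactive).
x_unc = 5/(2*7) = 0.3571
Check: 3*0.3571 = 1.0713 < 6 -- violated!
Step 2: Constraint must be active: 3*x = 6
x* = 6/3 = 2.0
lambda = (2*7*2.0 - 5)/3 = 7.6667
Step 3: Compute optimal value.
f(x*) = 7*2.0^2 - 5*2.0 = 18.0


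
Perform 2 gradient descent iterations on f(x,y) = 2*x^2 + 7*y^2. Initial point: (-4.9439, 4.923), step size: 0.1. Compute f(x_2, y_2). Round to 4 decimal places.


Gradient descent on f(x,y) = 2*x^2 + 7*y^2.
Starting point: (-4.9439, 4.923), alpha = 0.1
Step 1: grad_x = 2*2*-4.9439 = -19.7756, grad_y = 2*7*4.923 = 68.922
  x_1 = -4.9439 - 0.1*-19.7756 = -2.9663
  y_1 = 4.923 - 0.1*68.922 = -1.9692
Step 2: grad_x = 2*2*-2.9663 = -11.8654, grad_y = 2*7*-1.9692 = -27.5688
  x_2 = -2.9663 - 0.1*-11.8654 = -1.7798
  y_2 = -1.9692 - 0.1*-27.5688 = 0.7877
f(-1.7798, 0.7877) = 2*(-1.7798)^2 + 7*0.7877^2 = 10.6785


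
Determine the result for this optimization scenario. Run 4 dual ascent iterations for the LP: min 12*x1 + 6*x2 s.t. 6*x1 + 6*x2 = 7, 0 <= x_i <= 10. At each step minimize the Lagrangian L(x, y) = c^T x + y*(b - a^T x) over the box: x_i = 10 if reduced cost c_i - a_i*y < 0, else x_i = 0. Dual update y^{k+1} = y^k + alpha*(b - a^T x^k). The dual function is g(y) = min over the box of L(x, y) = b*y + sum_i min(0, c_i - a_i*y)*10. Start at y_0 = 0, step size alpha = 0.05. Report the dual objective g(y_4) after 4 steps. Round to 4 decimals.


Dual ascent for LP: min 12*x1 + 6*x2, 6*x1 + 6*x2 = 7, 0 <= x_i <= 10
Step 1: y^k = 0.0, reduced costs: (12.0, 6.0)
  x^k = (0.0, 0.0), subgradient = b - a^T x = 7.0
  y^{k+1} = 0.0 + 0.05*7.0 = 0.35
Step 2: y^k = 0.35, reduced costs: (9.9, 3.9)
  x^k = (0.0, 0.0), subgradient = b - a^T x = 7.0
  y^{k+1} = 0.35 + 0.05*7.0 = 0.7
Step 3: y^k = 0.7, reduced costs: (7.8, 1.8)
  x^k = (0.0, 0.0), subgradient = b - a^T x = 7.0
  y^{k+1} = 0.7 + 0.05*7.0 = 1.05
Step 4: y^k = 1.05, reduced costs: (5.7, -0.3)
  x^k = (0.0, 10.0), subgradient = b - a^T x = -53.0
  y^{k+1} = 1.05 + 0.05*-53.0 = -1.6
Dual objective at y_4 = -1.6: reduced costs (21.6, 15.6), box minimizer x = (0.0, 0.0)
g(y_4) = b*y + (c1 - a1*y)*x1 + (c2 - a2*y)*x2 = 7*(-1.6) + 21.6*0.0 + 15.6*0.0 = -11.2 + 0.0 + 0.0 = -11.2
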